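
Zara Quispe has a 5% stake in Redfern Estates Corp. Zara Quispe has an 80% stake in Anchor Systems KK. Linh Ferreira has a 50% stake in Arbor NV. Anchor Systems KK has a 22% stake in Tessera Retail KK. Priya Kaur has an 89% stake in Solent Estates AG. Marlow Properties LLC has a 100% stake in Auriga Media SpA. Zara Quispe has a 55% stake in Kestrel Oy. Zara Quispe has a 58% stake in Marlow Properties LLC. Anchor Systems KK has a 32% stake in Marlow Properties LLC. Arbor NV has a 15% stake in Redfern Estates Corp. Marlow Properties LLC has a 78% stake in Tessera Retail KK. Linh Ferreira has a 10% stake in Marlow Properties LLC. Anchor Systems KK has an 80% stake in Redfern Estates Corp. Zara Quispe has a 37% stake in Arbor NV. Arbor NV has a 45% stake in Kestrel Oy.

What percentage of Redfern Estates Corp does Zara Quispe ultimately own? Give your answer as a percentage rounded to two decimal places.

Zara reaches Redfern along 3 paths.
Via Arbor: 37% × 15% = 5.55%.
Direct stake: 5% = 5%.
Via Anchor: 80% × 80% = 64%.
Total: 5.55% + 5% + 64% = 74.55%.

74.55%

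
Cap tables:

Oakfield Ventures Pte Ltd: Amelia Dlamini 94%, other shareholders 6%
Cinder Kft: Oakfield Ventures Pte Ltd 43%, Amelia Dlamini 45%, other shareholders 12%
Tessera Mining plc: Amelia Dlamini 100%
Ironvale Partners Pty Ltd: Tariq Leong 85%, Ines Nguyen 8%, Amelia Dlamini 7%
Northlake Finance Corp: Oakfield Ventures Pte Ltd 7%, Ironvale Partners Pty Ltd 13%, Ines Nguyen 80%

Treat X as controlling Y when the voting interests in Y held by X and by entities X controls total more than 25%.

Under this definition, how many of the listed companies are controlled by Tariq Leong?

1

Tariq holds 85% of Ironvale, so Tariq controls Ironvale.
No other company's threshold is met.
Tariq controls 1 company.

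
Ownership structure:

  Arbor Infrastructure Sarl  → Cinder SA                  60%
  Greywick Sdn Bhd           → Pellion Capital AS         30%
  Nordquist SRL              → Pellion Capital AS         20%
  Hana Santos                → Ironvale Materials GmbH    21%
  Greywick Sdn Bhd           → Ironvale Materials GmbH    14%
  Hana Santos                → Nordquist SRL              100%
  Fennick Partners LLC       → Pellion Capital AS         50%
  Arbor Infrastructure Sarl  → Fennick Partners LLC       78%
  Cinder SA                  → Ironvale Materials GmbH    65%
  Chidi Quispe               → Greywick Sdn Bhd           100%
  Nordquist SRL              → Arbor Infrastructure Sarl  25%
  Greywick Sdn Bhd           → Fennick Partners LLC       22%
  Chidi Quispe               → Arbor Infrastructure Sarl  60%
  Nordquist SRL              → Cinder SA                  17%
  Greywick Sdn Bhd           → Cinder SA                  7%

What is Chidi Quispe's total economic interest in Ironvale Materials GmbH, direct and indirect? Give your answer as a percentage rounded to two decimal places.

41.95%

Chidi reaches Ironvale along 3 paths.
Via Greywick: 100% × 14% = 14%.
Via Greywick → Cinder: 100% × 7% × 65% = 4.55%.
Via Arbor → Cinder: 60% × 60% × 65% = 23.4%.
Total: 14% + 4.55% + 23.4% = 41.95%.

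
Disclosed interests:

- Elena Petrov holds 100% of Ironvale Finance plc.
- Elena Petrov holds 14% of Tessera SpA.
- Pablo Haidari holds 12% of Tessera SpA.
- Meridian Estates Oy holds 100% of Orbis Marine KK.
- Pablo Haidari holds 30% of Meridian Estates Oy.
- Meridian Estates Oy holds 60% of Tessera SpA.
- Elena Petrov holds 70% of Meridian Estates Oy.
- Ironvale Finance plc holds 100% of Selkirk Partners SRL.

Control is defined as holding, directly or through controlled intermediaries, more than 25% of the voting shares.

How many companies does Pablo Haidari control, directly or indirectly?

Pablo holds 30% of Meridian, so Pablo controls Meridian.
Pablo and Meridian together hold 12% + 60% = 72% of Tessera, so Pablo controls Tessera.
Meridian holds 100% of Orbis, so Pablo controls Orbis.
No other company's threshold is met.
Pablo controls 3 companies.

3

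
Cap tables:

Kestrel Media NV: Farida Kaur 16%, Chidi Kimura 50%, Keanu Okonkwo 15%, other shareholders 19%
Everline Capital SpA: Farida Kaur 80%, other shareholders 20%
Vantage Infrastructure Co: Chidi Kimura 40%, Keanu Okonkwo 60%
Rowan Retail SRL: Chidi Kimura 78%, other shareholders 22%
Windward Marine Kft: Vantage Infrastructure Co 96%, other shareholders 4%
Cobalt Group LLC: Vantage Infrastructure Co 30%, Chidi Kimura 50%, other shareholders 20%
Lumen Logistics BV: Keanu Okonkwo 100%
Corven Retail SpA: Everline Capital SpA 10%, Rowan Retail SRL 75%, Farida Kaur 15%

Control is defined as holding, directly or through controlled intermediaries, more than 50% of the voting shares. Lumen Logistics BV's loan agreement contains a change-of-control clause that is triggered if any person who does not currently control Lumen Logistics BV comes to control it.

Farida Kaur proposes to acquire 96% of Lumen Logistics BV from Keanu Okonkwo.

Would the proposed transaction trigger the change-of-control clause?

Yes

The purchase adds only to Farida's holdings (Keanu's stake shrinks), so Farida is the only person who could newly come to control Lumen.
Farida holds 80% of Everline, so Farida controls Everline.
Neither Farida nor any entity Farida controls holds any voting interest in Lumen.
So before the transaction, Farida does not control Lumen.
After the purchase, Farida holds 96% of Lumen directly, and Keanu's stake falls to 4%.
Farida holds 96% of Lumen, so Farida controls Lumen.
Farida did not control Lumen before and does after, so the clause is triggered.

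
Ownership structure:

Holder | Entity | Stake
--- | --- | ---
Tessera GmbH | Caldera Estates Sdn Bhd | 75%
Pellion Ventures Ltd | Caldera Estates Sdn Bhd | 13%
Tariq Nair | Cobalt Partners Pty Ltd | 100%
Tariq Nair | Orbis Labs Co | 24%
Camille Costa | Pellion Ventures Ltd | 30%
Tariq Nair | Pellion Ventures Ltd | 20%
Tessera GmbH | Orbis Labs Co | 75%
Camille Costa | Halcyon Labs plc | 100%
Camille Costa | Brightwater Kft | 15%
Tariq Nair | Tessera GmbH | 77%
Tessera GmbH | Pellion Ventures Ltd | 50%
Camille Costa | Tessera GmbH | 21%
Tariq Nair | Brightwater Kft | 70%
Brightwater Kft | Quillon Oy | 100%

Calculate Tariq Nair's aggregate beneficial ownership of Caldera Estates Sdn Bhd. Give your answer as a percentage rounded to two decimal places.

Tariq reaches Caldera along 3 paths.
Via Tessera: 77% × 75% = 57.75%.
Via Tessera → Pellion: 77% × 50% × 13% = 5.005%.
Via Pellion: 20% × 13% = 2.6%.
Total: 57.75% + 5.005% + 2.6% = 65.355%.
Rounded: 65.36%.

65.36%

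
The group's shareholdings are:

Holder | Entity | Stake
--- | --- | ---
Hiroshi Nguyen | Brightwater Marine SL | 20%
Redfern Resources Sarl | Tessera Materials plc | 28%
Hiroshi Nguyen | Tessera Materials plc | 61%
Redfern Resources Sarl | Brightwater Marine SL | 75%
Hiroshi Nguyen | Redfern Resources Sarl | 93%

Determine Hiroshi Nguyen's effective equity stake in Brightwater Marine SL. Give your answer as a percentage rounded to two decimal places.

89.75%

Hiroshi reaches Brightwater along 2 paths.
Via Redfern: 93% × 75% = 69.75%.
Direct stake: 20% = 20%.
Total: 69.75% + 20% = 89.75%.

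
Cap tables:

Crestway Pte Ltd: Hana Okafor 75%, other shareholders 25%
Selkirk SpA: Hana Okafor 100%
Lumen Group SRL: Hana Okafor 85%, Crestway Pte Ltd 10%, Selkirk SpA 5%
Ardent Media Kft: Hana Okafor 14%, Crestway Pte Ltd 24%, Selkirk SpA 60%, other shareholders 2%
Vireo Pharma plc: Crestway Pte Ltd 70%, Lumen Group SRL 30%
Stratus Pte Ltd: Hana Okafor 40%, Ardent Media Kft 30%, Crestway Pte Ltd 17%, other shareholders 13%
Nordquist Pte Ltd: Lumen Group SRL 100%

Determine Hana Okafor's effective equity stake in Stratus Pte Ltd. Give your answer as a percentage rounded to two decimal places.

Hana reaches Stratus along 5 paths.
Direct stake: 40% = 40%.
Via Ardent: 14% × 30% = 4.2%.
Via Crestway → Ardent: 75% × 24% × 30% = 5.4%.
Via Selkirk → Ardent: 100% × 60% × 30% = 18%.
Via Crestway: 75% × 17% = 12.75%.
Total: 40% + 4.2% + 5.4% + 18% + 12.75% = 80.35%.

80.35%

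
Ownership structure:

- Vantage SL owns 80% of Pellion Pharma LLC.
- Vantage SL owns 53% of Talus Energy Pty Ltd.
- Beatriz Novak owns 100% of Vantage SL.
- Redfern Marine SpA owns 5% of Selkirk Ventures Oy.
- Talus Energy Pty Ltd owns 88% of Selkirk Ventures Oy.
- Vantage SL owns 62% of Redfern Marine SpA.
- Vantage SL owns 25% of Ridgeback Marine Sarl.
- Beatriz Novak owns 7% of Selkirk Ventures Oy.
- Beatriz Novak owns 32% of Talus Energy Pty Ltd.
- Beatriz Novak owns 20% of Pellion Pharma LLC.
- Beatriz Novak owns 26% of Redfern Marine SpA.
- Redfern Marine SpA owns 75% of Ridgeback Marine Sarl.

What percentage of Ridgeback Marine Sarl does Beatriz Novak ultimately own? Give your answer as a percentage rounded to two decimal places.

Beatriz reaches Ridgeback along 3 paths.
Via Vantage → Redfern: 100% × 62% × 75% = 46.5%.
Via Redfern: 26% × 75% = 19.5%.
Via Vantage: 100% × 25% = 25%.
Total: 46.5% + 19.5% + 25% = 91%.
Rounded: 91.00%.

91.00%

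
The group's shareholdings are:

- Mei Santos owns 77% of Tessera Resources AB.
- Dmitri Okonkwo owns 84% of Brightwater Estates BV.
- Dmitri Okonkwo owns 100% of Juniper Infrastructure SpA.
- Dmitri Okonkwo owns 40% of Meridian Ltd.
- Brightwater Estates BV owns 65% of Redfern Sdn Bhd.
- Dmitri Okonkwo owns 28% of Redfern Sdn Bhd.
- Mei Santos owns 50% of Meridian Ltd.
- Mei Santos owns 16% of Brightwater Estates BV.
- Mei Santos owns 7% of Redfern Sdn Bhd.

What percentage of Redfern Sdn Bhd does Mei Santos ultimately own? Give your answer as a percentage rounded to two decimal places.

17.40%

Mei reaches Redfern along 2 paths.
Via Brightwater: 16% × 65% = 10.4%.
Direct stake: 7% = 7%.
Total: 10.4% + 7% = 17.4%.
Rounded: 17.40%.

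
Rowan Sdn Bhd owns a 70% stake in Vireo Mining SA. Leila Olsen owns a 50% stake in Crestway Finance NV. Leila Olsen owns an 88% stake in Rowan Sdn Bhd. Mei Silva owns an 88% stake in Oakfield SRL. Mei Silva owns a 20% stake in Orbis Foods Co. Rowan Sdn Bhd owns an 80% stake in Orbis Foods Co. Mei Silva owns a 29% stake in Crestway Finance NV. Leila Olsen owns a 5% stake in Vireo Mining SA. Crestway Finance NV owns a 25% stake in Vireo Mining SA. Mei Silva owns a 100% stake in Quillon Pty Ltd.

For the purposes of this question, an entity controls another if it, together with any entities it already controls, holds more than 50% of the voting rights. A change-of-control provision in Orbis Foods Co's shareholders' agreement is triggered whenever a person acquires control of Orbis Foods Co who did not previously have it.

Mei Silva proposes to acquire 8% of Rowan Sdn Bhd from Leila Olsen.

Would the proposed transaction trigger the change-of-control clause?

The purchase adds only to Mei's holdings (Leila's stake shrinks), so Mei is the only person who could newly come to control Orbis.
Mei holds 88% of Oakfield, so Mei controls Oakfield.
Mei holds 100% of Quillon, so Mei controls Quillon.
In Orbis, Mei's side holds only 20%, not > 50%.
So before the transaction, Mei does not control Orbis.
After the purchase, Mei holds 8% of Rowan directly, and Leila's stake falls to 80%.
Mei's side now holds 8% of Rowan, not > 50%, so Mei still does not control Rowan.
After the transaction, Mei's side holds 20% of Orbis, not > 50%, so Mei still does not control Orbis.
No new person acquires control, so the clause is not triggered.

No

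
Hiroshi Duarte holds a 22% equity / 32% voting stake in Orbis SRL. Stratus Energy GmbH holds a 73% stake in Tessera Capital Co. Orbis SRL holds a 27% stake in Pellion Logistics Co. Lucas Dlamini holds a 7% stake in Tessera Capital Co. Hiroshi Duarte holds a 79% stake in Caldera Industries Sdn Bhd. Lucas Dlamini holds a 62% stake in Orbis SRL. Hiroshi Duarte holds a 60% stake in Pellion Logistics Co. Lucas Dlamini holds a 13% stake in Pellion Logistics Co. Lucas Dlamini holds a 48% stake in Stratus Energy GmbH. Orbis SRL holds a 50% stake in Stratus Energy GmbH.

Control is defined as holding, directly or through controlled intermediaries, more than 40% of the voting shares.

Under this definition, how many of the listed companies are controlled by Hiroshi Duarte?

2

Hiroshi holds 60% of Pellion, so Hiroshi controls Pellion.
Hiroshi holds 79% of Caldera, so Hiroshi controls Caldera.
No other company's threshold is met.
Hiroshi controls 2 companies.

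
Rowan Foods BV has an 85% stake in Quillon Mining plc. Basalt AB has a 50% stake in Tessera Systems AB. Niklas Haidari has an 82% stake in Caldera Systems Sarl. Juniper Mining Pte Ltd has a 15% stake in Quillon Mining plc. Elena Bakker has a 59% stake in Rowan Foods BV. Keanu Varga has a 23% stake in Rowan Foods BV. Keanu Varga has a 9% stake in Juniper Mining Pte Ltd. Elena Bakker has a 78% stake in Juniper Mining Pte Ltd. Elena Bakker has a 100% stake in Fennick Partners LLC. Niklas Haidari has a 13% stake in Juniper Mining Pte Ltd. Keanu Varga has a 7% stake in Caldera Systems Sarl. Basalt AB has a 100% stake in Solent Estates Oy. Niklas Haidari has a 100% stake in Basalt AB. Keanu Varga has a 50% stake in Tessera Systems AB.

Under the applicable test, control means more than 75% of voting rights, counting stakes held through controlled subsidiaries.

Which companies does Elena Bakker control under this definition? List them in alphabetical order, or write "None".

Fennick Partners LLC, Juniper Mining Pte Ltd

Elena holds 78% of Juniper, so Elena controls Juniper.
Elena holds 100% of Fennick, so Elena controls Fennick.
No other company's threshold is met.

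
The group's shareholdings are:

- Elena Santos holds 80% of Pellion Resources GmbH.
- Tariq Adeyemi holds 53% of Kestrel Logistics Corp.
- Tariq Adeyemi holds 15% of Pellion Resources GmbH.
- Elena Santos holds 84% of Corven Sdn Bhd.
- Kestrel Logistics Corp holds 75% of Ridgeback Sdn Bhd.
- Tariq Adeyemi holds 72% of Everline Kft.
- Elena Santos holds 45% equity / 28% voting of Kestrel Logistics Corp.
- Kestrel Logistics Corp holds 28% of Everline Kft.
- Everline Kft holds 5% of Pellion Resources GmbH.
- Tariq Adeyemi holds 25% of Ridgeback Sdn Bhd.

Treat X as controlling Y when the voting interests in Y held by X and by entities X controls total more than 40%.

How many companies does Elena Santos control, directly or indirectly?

2

Elena holds 80% of Pellion, so Elena controls Pellion.
Elena holds 84% of Corven, so Elena controls Corven.
No other company's threshold is met.
Elena controls 2 companies.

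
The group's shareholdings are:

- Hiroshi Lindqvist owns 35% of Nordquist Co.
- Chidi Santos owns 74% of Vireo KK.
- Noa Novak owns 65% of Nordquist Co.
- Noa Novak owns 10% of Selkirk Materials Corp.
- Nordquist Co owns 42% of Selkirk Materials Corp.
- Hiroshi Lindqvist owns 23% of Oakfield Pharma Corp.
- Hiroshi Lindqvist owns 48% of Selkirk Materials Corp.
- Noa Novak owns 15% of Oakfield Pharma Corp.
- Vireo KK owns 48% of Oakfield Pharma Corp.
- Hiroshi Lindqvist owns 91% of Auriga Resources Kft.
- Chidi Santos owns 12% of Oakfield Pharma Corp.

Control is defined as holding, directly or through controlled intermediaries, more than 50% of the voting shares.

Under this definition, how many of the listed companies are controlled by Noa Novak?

2

Noa holds 65% of Nordquist, so Noa controls Nordquist.
Nordquist and Noa together hold 42% + 10% = 52% of Selkirk, so Noa controls Selkirk.
No other company's threshold is met.
Noa controls 2 companies.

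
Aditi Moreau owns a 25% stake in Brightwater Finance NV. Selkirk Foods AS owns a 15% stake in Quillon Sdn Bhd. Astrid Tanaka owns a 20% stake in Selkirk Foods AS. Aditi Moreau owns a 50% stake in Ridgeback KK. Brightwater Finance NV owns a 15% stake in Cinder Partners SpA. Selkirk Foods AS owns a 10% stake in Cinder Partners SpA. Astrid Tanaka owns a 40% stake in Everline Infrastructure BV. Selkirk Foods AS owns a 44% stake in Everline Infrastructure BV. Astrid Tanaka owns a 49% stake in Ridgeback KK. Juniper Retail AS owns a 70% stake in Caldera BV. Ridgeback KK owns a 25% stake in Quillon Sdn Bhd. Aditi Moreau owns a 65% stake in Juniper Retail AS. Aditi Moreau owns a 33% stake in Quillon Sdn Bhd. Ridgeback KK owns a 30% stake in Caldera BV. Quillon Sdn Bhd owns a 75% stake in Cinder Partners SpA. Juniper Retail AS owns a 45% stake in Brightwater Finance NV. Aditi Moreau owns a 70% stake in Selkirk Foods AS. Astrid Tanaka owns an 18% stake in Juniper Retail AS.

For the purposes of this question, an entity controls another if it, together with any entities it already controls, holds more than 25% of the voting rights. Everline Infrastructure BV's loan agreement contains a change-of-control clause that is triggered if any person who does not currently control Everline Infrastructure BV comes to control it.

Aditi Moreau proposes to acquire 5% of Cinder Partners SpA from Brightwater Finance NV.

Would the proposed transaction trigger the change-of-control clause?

No

The purchase adds only to Aditi's holdings (Brightwater's stake shrinks), so Aditi is the only person who could newly come to control Everline.
Aditi holds 70% of Selkirk, so Aditi controls Selkirk.
Selkirk holds 44% of Everline, so Aditi controls Everline.
So Aditi already controls Everline before the transaction.
After the purchase, Aditi holds 5% of Cinder directly, and Brightwater's stake falls to 10%.
Aditi controlled Everline already, so this is not a new person acquiring control; every other person's position is unchanged or reduced.
No new person acquires control, so the clause is not triggered.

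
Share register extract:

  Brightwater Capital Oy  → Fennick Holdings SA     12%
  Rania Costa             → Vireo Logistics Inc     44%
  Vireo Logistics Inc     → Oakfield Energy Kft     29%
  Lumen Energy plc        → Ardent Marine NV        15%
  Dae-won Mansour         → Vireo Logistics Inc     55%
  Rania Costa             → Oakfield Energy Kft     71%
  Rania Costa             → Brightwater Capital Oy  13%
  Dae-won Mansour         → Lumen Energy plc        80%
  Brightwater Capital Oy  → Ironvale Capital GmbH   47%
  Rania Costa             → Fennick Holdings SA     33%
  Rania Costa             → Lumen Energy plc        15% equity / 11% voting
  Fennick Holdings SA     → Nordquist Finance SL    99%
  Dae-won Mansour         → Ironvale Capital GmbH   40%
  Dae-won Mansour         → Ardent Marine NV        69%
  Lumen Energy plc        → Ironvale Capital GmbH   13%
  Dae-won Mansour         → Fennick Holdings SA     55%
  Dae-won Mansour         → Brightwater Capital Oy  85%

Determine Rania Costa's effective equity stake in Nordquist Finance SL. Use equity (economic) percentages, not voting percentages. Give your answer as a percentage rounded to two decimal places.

34.21%

Rania reaches Nordquist along 2 paths.
Via Fennick: 33% × 99% = 32.67%.
Via Brightwater → Fennick: 13% × 12% × 99% = 1.5444%.
Total: 32.67% + 1.5444% = 34.2144%.
Rounded: 34.21%.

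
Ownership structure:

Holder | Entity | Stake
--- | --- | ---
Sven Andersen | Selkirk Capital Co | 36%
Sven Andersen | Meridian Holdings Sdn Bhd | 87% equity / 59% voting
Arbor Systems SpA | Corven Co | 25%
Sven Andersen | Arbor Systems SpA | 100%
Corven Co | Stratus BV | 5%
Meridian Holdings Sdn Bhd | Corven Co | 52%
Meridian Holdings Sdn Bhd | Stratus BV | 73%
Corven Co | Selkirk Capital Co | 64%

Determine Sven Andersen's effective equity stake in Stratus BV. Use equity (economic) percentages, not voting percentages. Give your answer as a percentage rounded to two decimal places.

67.02%

Sven reaches Stratus along 3 paths.
Via Meridian: 87% × 73% = 63.51%.
Via Arbor → Corven: 100% × 25% × 5% = 1.25%.
Via Meridian → Corven: 87% × 52% × 5% = 2.262%.
Total: 63.51% + 1.25% + 2.262% = 67.022%.
Rounded: 67.02%.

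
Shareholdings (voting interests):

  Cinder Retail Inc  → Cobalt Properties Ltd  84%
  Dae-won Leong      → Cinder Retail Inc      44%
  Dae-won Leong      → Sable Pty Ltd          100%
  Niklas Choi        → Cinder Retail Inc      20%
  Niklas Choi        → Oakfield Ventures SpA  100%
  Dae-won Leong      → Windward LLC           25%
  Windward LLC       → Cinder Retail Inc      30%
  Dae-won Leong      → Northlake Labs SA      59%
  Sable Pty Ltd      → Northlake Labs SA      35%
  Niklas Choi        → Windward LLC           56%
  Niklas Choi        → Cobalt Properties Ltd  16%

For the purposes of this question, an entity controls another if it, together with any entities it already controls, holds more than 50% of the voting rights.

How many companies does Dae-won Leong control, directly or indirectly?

Dae-won holds 100% of Sable, so Dae-won controls Sable.
Dae-won and Sable together hold 59% + 35% = 94% of Northlake, so Dae-won controls Northlake.
No other company's threshold is met.
Dae-won controls 2 companies.

2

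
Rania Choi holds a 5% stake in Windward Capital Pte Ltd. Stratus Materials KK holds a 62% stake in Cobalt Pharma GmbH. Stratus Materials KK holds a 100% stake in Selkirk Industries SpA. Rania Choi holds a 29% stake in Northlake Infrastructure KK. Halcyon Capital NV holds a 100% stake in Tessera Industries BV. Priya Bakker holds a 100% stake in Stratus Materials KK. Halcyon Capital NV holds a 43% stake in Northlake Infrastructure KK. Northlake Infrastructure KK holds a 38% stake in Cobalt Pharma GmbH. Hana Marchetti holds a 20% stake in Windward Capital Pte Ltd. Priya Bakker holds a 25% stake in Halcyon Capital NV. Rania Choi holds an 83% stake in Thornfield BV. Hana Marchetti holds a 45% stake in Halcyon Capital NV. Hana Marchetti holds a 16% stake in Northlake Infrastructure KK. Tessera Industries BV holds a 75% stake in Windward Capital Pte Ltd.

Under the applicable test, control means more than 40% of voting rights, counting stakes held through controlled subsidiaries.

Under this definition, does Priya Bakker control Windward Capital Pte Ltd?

No

Priya holds 100% of Stratus, so Priya controls Stratus.
Stratus holds 100% of Selkirk, so Priya controls Selkirk.
Stratus holds 62% of Cobalt, so Priya controls Cobalt.
Neither Priya nor any entity Priya controls holds any voting interest in Windward.
So Priya does not control Windward.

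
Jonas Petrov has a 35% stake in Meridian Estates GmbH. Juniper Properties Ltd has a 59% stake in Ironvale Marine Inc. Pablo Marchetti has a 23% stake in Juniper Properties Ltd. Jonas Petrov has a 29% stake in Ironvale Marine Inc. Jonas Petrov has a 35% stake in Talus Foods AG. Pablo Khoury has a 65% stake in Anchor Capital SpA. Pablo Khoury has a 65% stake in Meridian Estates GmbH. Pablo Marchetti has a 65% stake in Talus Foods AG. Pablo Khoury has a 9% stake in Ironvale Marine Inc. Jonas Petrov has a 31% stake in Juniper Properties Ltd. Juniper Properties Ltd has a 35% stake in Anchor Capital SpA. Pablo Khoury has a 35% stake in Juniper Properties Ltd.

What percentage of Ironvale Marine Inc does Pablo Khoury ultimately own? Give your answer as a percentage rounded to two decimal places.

Pablo Khoury reaches Ironvale along 2 paths.
Via Juniper: 35% × 59% = 20.65%.
Direct stake: 9% = 9%.
Total: 20.65% + 9% = 29.65%.

29.65%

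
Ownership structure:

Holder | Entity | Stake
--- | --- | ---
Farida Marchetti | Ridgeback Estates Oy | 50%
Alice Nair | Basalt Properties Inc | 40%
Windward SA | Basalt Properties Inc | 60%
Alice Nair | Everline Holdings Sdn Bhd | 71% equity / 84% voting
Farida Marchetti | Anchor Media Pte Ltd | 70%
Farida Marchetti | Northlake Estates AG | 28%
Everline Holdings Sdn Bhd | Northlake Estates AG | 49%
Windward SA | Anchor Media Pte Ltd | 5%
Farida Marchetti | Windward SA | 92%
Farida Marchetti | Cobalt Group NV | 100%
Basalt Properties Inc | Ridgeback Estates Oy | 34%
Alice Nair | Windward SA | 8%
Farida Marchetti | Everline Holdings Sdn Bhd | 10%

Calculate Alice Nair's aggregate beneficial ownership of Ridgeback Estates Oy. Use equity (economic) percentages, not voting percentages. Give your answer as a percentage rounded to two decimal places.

15.23%

Alice reaches Ridgeback along 2 paths.
Via Windward → Basalt: 8% × 60% × 34% = 1.632%.
Via Basalt: 40% × 34% = 13.6%.
Total: 1.632% + 13.6% = 15.232%.
Rounded: 15.23%.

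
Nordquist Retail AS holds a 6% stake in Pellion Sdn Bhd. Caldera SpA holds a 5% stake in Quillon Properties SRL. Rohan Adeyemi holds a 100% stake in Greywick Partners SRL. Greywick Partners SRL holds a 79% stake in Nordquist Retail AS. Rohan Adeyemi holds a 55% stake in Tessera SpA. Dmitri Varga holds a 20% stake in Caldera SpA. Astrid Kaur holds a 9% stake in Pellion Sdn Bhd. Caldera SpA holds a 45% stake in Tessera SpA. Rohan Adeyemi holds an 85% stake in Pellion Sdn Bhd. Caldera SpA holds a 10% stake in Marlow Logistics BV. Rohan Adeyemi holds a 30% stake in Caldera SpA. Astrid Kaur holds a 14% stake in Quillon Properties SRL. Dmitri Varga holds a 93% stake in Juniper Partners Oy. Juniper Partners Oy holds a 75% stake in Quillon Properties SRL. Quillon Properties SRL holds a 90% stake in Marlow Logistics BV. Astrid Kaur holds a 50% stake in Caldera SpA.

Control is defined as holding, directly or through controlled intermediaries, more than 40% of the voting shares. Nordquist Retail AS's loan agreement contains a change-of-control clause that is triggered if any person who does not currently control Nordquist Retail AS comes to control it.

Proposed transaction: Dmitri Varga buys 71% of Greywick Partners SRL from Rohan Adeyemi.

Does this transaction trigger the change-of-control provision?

Yes

The purchase adds only to Dmitri's holdings (Rohan's stake shrinks), so Dmitri is the only person who could newly come to control Nordquist.
Dmitri holds 93% of Juniper, so Dmitri controls Juniper.
Juniper holds 75% of Quillon, so Dmitri controls Quillon.
Quillon holds 90% of Marlow, so Dmitri controls Marlow.
Neither Dmitri nor any entity Dmitri controls holds any voting interest in Nordquist.
So before the transaction, Dmitri does not control Nordquist.
After the purchase, Dmitri holds 71% of Greywick directly, and Rohan's stake falls to 29%.
Dmitri holds 71% of Greywick, so Dmitri controls Greywick.
Greywick holds 79% of Nordquist, so Dmitri controls Nordquist.
Dmitri did not control Nordquist before and does after, so the clause is triggered.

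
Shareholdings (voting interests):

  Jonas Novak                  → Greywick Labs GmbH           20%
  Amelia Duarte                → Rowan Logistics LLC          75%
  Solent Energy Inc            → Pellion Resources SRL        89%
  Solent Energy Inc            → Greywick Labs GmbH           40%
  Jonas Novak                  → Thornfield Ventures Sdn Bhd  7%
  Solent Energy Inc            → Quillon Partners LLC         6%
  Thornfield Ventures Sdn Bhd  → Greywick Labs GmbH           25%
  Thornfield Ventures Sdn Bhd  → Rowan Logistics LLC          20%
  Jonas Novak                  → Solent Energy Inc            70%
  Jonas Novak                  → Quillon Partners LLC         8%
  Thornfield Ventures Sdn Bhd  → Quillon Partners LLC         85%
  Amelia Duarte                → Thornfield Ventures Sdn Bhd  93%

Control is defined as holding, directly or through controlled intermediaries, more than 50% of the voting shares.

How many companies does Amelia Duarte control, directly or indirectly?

3

Amelia holds 93% of Thornfield, so Amelia controls Thornfield.
Thornfield holds 85% of Quillon, so Amelia controls Quillon.
Amelia and Thornfield together hold 75% + 20% = 95% of Rowan, so Amelia controls Rowan.
No other company's threshold is met.
Amelia controls 3 companies.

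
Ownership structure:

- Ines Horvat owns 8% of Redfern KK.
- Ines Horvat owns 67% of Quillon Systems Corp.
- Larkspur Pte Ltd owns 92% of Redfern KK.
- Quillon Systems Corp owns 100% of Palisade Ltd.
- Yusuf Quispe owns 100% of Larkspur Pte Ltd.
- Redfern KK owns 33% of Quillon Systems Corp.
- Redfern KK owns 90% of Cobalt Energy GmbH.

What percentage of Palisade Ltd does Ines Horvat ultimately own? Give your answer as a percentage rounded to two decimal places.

69.64%

Ines reaches Palisade along 2 paths.
Via Redfern → Quillon: 8% × 33% × 100% = 2.64%.
Via Quillon: 67% × 100% = 67%.
Total: 2.64% + 67% = 69.64%.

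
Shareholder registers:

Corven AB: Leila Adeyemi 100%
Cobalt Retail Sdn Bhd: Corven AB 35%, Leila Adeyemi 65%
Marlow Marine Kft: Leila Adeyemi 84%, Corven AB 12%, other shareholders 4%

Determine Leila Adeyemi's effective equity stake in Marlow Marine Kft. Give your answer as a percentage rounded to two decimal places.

96.00%

Leila reaches Marlow along 2 paths.
Direct stake: 84% = 84%.
Via Corven: 100% × 12% = 12%.
Total: 84% + 12% = 96%.
Rounded: 96.00%.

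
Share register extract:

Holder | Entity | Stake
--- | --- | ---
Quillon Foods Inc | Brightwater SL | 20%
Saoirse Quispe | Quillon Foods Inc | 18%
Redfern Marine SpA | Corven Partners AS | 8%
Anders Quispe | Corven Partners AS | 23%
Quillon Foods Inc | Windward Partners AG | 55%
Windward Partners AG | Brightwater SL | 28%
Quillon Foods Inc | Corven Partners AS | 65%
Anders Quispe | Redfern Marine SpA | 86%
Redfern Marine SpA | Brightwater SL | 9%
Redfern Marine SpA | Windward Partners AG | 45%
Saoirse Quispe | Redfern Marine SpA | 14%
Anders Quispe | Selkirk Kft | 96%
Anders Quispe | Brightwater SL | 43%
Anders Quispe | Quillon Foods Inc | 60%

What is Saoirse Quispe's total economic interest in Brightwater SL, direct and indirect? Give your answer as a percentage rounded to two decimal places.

Saoirse reaches Brightwater along 4 paths.
Via Quillon: 18% × 20% = 3.6%.
Via Redfern → Windward: 14% × 45% × 28% = 1.764%.
Via Quillon → Windward: 18% × 55% × 28% = 2.772%.
Via Redfern: 14% × 9% = 1.26%.
Total: 3.6% + 1.764% + 2.772% + 1.26% = 9.396%.
Rounded: 9.40%.

9.40%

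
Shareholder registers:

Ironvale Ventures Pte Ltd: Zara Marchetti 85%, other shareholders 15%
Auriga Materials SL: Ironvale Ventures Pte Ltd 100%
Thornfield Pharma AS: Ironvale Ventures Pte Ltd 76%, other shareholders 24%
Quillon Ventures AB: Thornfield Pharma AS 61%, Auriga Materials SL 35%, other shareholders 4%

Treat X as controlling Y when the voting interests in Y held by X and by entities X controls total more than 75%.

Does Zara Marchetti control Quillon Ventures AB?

Zara holds 85% of Ironvale, so Zara controls Ironvale.
Ironvale holds 76% of Thornfield, so Zara controls Thornfield.
Ironvale holds 100% of Auriga, so Zara controls Auriga.
Thornfield and Auriga together hold 61% + 35% = 96% of Quillon, so Zara controls Quillon.

Yes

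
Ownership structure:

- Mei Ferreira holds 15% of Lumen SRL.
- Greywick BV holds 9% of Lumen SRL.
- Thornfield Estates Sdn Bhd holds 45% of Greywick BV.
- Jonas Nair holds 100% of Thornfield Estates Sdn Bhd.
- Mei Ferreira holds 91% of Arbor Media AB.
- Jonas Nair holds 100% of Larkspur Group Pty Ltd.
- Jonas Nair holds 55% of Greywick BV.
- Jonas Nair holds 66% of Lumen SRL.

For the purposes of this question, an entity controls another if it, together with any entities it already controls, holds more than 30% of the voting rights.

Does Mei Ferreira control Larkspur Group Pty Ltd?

Mei holds 91% of Arbor, so Mei controls Arbor.
Neither Mei nor any entity Mei controls holds any voting interest in Larkspur.
So Mei does not control Larkspur.

No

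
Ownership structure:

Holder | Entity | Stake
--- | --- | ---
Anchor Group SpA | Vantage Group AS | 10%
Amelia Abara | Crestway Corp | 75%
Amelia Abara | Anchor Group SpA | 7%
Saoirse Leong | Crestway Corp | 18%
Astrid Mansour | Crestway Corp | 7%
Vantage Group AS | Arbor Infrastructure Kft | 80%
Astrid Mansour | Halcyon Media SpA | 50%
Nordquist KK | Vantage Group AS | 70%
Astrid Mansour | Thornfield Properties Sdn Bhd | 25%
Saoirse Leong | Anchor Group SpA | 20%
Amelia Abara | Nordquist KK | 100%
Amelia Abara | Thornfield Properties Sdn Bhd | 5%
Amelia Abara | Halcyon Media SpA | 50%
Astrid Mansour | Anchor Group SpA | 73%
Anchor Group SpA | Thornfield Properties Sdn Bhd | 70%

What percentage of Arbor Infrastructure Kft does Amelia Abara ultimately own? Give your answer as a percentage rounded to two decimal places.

Amelia reaches Arbor along 2 paths.
Via Anchor → Vantage: 7% × 10% × 80% = 0.56%.
Via Nordquist → Vantage: 100% × 70% × 80% = 56%.
Total: 0.56% + 56% = 56.56%.

56.56%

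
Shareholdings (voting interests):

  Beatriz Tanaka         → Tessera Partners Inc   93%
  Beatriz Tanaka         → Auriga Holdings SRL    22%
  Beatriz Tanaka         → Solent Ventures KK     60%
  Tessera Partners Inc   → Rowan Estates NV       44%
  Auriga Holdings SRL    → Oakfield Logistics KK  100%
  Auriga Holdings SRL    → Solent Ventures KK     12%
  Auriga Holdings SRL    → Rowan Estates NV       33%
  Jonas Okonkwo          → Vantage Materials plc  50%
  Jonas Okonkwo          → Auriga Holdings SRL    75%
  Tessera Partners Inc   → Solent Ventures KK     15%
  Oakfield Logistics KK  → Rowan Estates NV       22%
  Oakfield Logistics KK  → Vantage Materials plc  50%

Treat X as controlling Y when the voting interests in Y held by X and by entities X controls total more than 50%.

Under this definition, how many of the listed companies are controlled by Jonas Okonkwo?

4

Jonas holds 75% of Auriga, so Jonas controls Auriga.
Auriga holds 100% of Oakfield, so Jonas controls Oakfield.
Jonas and Oakfield together hold 50% + 50% = 100% of Vantage, so Jonas controls Vantage.
Auriga and Oakfield together hold 33% + 22% = 55% of Rowan, so Jonas controls Rowan.
No other company's threshold is met.
Jonas controls 4 companies.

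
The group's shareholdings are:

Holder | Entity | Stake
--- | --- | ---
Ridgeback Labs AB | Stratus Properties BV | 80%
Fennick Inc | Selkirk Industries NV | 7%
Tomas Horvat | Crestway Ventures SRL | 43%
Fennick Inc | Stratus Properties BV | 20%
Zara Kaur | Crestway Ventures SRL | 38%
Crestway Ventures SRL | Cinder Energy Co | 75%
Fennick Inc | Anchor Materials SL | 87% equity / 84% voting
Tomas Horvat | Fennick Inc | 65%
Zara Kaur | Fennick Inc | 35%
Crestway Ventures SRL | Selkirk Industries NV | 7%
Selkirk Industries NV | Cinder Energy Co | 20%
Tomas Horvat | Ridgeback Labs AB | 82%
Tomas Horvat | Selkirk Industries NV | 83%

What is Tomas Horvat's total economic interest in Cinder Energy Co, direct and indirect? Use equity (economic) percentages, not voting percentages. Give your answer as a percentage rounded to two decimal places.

Tomas reaches Cinder along 4 paths.
Via Crestway → Selkirk: 43% × 7% × 20% = 0.602%.
Via Selkirk: 83% × 20% = 16.6%.
Via Fennick → Selkirk: 65% × 7% × 20% = 0.91%.
Via Crestway: 43% × 75% = 32.25%.
Total: 0.602% + 16.6% + 0.91% + 32.25% = 50.362%.
Rounded: 50.36%.

50.36%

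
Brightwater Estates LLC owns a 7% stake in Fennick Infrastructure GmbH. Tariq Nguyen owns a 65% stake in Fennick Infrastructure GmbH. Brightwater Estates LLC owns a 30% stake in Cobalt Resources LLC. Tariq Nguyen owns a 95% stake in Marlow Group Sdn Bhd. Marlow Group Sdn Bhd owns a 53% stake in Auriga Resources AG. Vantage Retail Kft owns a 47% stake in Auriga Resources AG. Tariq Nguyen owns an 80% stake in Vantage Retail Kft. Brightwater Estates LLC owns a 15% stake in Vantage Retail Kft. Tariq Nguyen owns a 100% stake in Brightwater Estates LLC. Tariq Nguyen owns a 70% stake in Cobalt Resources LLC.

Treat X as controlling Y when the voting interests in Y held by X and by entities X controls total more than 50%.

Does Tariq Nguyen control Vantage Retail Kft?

Tariq holds 100% of Brightwater, so Tariq controls Brightwater.
Brightwater and Tariq together hold 15% + 80% = 95% of Vantage, so Tariq controls Vantage.

Yes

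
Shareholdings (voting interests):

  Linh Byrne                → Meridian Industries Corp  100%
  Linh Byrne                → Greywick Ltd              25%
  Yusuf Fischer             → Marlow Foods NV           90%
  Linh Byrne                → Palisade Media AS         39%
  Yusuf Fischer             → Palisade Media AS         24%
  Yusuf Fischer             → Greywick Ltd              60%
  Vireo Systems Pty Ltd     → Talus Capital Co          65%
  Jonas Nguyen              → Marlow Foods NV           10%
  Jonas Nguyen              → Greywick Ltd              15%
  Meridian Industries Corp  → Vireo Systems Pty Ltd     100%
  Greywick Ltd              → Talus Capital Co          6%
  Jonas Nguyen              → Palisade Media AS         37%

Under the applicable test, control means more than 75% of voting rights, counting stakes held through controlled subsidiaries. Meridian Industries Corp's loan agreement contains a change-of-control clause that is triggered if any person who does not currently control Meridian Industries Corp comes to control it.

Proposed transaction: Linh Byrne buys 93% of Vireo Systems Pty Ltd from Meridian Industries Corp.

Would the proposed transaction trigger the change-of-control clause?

No

The purchase adds only to Linh's holdings (Meridian's stake shrinks), so Linh is the only person who could newly come to control Meridian.
Linh holds 100% of Meridian, so Linh controls Meridian.
So Linh already controls Meridian before the transaction.
After the purchase, Linh holds 93% of Vireo directly, and Meridian's stake falls to 7%.
Linh controlled Meridian already, so this is not a new person acquiring control; every other person's position is unchanged or reduced.
No new person acquires control, so the clause is not triggered.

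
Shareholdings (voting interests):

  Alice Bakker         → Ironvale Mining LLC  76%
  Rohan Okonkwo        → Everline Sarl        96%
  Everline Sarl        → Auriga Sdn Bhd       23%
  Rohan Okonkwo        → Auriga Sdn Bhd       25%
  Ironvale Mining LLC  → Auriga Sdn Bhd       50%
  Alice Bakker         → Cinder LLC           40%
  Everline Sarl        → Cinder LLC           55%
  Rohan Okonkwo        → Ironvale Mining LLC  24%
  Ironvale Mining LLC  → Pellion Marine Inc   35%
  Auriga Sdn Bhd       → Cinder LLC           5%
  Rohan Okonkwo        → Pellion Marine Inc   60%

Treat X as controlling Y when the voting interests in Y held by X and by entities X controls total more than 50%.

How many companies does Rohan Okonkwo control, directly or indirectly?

Rohan holds 96% of Everline, so Rohan controls Everline.
Rohan holds 60% of Pellion, so Rohan controls Pellion.
Everline holds 55% of Cinder, so Rohan controls Cinder.
No other company's threshold is met.
Rohan controls 3 companies.

3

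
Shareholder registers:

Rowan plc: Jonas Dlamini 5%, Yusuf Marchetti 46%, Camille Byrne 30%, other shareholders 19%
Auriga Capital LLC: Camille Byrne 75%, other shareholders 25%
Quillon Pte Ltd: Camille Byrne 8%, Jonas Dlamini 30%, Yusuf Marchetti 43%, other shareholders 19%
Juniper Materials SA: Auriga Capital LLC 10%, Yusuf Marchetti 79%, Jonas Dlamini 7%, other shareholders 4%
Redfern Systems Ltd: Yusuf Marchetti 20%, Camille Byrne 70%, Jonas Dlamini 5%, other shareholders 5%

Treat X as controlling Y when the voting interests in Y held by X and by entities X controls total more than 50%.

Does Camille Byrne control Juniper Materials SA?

No

Camille holds 75% of Auriga, so Camille controls Auriga.
Camille holds 70% of Redfern, so Camille controls Redfern.
In Juniper, Camille's side holds only 10%, not > 50%.
So Camille does not control Juniper.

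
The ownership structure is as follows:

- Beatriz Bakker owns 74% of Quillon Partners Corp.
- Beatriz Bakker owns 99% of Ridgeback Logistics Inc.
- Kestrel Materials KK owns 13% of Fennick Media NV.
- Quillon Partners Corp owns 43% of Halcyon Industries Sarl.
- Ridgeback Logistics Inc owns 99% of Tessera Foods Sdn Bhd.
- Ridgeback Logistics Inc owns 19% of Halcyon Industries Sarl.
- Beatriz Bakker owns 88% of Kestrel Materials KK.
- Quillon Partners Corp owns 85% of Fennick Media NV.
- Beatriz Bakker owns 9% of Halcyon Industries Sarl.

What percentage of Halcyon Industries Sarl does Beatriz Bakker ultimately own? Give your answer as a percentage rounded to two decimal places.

Beatriz reaches Halcyon along 3 paths.
Via Quillon: 74% × 43% = 31.82%.
Via Ridgeback: 99% × 19% = 18.81%.
Direct stake: 9% = 9%.
Total: 31.82% + 18.81% + 9% = 59.63%.

59.63%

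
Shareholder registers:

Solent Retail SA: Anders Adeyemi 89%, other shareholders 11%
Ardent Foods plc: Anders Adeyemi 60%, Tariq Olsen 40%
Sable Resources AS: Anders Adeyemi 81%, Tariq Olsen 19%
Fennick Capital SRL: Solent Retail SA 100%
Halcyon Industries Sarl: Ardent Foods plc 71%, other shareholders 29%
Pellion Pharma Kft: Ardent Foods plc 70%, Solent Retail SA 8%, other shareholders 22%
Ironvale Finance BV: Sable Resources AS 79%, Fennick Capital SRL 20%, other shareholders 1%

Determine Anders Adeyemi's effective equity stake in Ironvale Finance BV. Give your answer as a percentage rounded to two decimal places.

Anders reaches Ironvale along 2 paths.
Via Sable: 81% × 79% = 63.99%.
Via Solent → Fennick: 89% × 100% × 20% = 17.8%.
Total: 63.99% + 17.8% = 81.79%.

81.79%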